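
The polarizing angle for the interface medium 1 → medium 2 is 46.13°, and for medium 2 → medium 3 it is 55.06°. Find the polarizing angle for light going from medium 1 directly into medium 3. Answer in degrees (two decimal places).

n₂/n₁ = tan 46.13° = 1.0402 and n₃/n₂ = tan 55.06° = 1.4313.
So n₃/n₁ = (n₂/n₁)(n₃/n₂) = 1.0402 × 1.4313 = 1.4889.
θ_B(1→3) = arctan(1.4889) = 56.11°.

θ_B ≈ 56.11°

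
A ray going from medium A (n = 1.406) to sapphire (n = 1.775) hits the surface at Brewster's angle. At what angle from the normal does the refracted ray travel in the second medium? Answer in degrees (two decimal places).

θ_t ≈ 38.38°

θ_B = arctan(n₂/n₁) = arctan(1.775/1.406) = 51.62°.
The refracted ray is perpendicular to the reflected ray, so θ_t = 90° − θ_B = 38.38°.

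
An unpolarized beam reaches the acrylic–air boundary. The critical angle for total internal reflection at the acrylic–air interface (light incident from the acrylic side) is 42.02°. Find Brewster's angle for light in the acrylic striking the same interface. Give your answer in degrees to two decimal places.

θ_B ≈ 33.80°

At the critical angle sin θ_c = n₂/n₁, giving n₂/n₁ = sin 42.02° = 0.6694.
Then tan θ_B = n₂/n₁ = 0.6694, so θ_B = arctan 0.6694 = 33.80°.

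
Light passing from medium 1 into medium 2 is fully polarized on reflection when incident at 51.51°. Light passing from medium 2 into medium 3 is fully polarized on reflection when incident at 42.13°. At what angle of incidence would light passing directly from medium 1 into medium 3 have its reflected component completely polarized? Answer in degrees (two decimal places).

θ_B ≈ 48.68°

tan θ_B(1→2) = n₂/n₁ = tan 51.51° = 1.2576.
tan θ_B(2→3) = n₃/n₂ = tan 42.13° = 0.9045.
So n₃/n₁ = (n₂/n₁)(n₃/n₂) = 1.2576 × 0.9045 = 1.1375.
θ_B(1→3) = arctan(1.1375) = 48.68°.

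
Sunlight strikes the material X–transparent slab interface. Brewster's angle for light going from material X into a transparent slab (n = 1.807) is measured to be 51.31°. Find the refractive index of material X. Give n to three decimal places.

At Brewster's angle, tan θ_B = n₂/n₁ with n₁ on the incident side (material X) and n₂ on the transmitted side (a transparent slab).
n₁ = n₂ / tan θ_B = 1.807 / tan 51.31° = 1.447.

n ≈ 1.447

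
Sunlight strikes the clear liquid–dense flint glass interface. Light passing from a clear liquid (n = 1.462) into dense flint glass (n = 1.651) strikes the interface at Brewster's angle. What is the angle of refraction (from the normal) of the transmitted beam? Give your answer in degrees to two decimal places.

θ_t ≈ 41.53°

θ_B = arctan(n₂/n₁) = arctan(1.651/1.462) = 48.47°.
At Brewster's angle the reflected and refracted rays are perpendicular, so θ_t = 90° − θ_B = 90° − 48.47° = 41.53°.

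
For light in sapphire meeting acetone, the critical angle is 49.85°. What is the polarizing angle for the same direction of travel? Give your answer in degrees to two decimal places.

sin θ_c = n₂/n₁, so n₂/n₁ = sin 49.85° = 0.7644.
Brewster: tan θ_B = n₂/n₁ = 0.7644.
θ_B = arctan(0.7644) = 37.39°.

θ_B ≈ 37.39°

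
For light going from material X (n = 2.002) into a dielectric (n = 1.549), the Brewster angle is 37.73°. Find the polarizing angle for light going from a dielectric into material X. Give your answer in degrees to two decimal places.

θ_B' ≈ 52.27°

Reversing the direction swaps n₁ and n₂, so tan θ_B' = 1/tan θ_B and θ_B' = 90° − θ_B.
Hence θ_B' = 90° − 37.73° = 52.27°.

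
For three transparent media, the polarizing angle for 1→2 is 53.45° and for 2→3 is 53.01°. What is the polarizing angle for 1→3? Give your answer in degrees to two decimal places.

θ_B ≈ 60.82°

Each Brewster angle gives a ratio: n₂/n₁ = tan 53.45° = 1.3490, n₃/n₂ = tan 53.01° = 1.3275.
n₃/n₁ = 1.7908. Then tan θ_B(1→3) = n₃/n₁, so θ_B(1→3) = arctan(1.7908) = 60.82°.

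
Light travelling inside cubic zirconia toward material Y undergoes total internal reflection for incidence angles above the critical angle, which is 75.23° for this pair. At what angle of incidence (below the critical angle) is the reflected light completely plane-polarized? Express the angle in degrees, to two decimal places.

θ_B ≈ 44.04°

n₂/n₁ = sin θ_c = sin 75.23° = 0.9670.
tan θ_B equals the same ratio, so θ_B = arctan(0.9670) = 44.04°.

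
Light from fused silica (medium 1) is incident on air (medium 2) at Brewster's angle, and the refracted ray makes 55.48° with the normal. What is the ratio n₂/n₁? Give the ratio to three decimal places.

n₂/n₁ ≈ 0.688

θ_B + θ_t = 90°, so θ_B = 90° − 55.48° = 34.52°.
Then n₂/n₁ = tan θ_B = tan 34.52° = 0.688.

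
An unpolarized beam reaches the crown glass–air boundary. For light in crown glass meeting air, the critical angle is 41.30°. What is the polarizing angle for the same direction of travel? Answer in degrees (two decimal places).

n₂/n₁ = sin θ_c = sin 41.30° = 0.6600.
tan θ_B equals the same ratio, so θ_B = arctan(0.6600) = 33.42°.

θ_B ≈ 33.42°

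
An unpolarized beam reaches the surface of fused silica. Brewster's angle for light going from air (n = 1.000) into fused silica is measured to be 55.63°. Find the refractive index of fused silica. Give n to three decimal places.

Brewster's law: tan θ_B = n₂/n₁ (light incident in air, refracted into fused silica).
n₂ = n₁ tan θ_B = 1.000 × tan 55.63° = 1.462.

n ≈ 1.462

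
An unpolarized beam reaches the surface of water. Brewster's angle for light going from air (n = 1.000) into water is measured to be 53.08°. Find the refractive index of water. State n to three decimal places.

Brewster's law: tan θ_B = n₂/n₁ (light incident in air, refracted into water).
n₂ = n₁ tan θ_B = 1.000 × tan 53.08° = 1.331.

n ≈ 1.331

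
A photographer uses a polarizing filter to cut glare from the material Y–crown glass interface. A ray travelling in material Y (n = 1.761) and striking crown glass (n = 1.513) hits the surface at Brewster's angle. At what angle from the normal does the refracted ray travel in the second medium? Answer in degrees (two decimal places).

θ_B = arctan(n₂/n₁) = arctan(1.513/1.761) = 40.67°.
Since θ_B + θ_t = 90° at Brewster incidence, θ_t = 90° − 40.67° = 49.33°.

θ_t ≈ 49.33°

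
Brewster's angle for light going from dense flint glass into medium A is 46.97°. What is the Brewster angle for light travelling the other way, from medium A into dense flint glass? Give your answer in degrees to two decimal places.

The two Brewster angles are complementary: θ_B' = 90° − θ_B = 90° − 46.97° = 43.03°.

θ_B' ≈ 43.03°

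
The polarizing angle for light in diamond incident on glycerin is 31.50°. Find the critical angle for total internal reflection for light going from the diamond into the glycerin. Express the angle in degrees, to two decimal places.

n₂/n₁ = tan 31.50° = 0.6128; the critical angle satisfies sin θ_c = n₂/n₁.
θ_c = arcsin(0.6128) = 37.79°.

θ_c ≈ 37.79°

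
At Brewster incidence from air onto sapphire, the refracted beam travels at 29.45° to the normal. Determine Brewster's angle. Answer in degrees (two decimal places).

θ_B ≈ 60.55°

Since the reflected and refracted rays are at right angles at the polarizing angle, θ_B + θ_t = 90°.
θ_B = 90° − 29.45° = 60.55°.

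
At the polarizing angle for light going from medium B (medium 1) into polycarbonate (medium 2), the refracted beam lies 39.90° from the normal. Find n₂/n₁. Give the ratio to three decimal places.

θ_B + θ_t = 90°, so θ_B = 90° − 39.90° = 50.10°.
Then n₂/n₁ = tan θ_B = tan 50.10° = 1.196.

n₂/n₁ ≈ 1.196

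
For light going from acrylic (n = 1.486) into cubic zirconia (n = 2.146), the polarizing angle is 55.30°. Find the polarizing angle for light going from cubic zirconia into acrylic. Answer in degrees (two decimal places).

θ_B' ≈ 34.70°

The two Brewster angles are complementary: θ_B' = 90° − θ_B = 90° − 55.30° = 34.70°.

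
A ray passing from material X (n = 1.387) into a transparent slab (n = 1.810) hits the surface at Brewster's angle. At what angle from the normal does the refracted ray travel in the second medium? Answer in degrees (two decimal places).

θ_B = arctan(n₂/n₁) = arctan(1.810/1.387) = 52.54°.
At Brewster's angle the reflected and refracted rays are perpendicular, so θ_t = 90° − θ_B = 90° − 52.54° = 37.46°.

θ_t ≈ 37.46°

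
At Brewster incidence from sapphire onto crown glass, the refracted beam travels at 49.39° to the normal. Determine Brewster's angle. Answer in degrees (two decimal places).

Brewster's condition makes the reflected and refracted beams perpendicular: θ_B + θ_t = 90°.
θ_B = 90° − 49.39° = 40.61°.

θ_B ≈ 40.61°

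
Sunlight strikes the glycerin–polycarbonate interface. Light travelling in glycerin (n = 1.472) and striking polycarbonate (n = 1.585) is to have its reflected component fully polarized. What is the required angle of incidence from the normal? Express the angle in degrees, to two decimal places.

The reflected p-component vanishes when tan θ_B = n₂/n₁.
tan θ_B = n₂/n₁ = 1.585/1.472 = 1.0768.
θ_B = arctan(1.0768) = 47.12°.

θ_B ≈ 47.12°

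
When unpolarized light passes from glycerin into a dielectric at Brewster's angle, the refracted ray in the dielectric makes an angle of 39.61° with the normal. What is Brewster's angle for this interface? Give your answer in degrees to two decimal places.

θ_B ≈ 50.39°

Brewster's condition makes the reflected and refracted beams perpendicular: θ_B + θ_t = 90°.
So θ_B = 90° − θ_t = 90° − 39.61° = 50.39°.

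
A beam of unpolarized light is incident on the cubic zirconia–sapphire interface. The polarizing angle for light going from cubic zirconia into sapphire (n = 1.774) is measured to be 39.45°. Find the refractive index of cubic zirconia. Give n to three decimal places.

At the polarizing angle, tan θ_B = n₂/n₁ with n₁ on the incident side (cubic zirconia) and n₂ on the transmitted side (sapphire).
n₁ = n₂ / tan θ_B = 1.774 / tan 39.45° = 2.156.

n ≈ 2.156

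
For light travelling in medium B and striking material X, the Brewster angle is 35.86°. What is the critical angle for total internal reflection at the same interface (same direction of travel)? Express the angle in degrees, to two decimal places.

From Brewster, n₂/n₁ = tan θ_B = tan 35.86° = 0.7228.
Then sin θ_c = n₂/n₁ = 0.7228, so θ_c = arcsin 0.7228 = 46.29°.

θ_c ≈ 46.29°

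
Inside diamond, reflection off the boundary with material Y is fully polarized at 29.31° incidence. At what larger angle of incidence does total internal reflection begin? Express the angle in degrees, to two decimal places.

tan θ_B = n₂/n₁ = tan 29.31° = 0.5614.
Total internal reflection: sin θ_c = n₂/n₁ = 0.5614.
θ_c = arcsin(0.5614) = 34.15°.

θ_c ≈ 34.15°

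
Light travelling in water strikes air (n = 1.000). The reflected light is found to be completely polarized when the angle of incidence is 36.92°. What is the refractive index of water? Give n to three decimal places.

n ≈ 1.331

Brewster's law: tan θ_B = n₂/n₁ (light incident in water, refracted into air).
n₁ = n₂ / tan θ_B = 1.000 / tan 36.92° = 1.331.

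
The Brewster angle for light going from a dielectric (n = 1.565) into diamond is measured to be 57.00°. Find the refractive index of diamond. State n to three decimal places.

Full polarization of the reflected beam means tan θ_B = n₂/n₁, where n₁ is the incident medium (a dielectric).
n₂ = n₁ tan θ_B = 1.565 × tan 57.00° = 2.410.

n ≈ 2.410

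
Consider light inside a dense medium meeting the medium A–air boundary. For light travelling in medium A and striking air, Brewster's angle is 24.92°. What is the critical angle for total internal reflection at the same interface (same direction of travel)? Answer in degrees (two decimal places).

θ_c ≈ 27.68°

From Brewster, n₂/n₁ = tan θ_B = tan 24.92° = 0.4646.
Then sin θ_c = n₂/n₁ = 0.4646, so θ_c = arcsin 0.4646 = 27.68°.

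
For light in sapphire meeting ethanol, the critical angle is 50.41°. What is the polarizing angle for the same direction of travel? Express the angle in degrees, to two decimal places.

θ_B ≈ 37.62°

sin θ_c = n₂/n₁, so n₂/n₁ = sin 50.41° = 0.7706.
Brewster: tan θ_B = n₂/n₁ = 0.7706.
θ_B = arctan(0.7706) = 37.62°.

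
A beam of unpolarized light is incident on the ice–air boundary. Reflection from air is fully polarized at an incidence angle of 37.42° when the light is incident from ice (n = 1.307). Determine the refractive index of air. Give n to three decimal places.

n ≈ 1.000

Brewster's law: tan θ_B = n₂/n₁ (light incident in ice, refracted into air).
n₂ = n₁ tan θ_B = 1.307 × tan 37.42° = 1.000.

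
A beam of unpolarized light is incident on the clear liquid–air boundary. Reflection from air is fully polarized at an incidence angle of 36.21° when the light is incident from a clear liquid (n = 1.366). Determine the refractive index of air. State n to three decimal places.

n ≈ 1.000

At the polarizing angle, tan θ_B = n₂/n₁ with n₁ on the incident side (a clear liquid) and n₂ on the transmitted side (air).
n₂ = n₁ tan θ_B = 1.366 × tan 36.21° = 1.000.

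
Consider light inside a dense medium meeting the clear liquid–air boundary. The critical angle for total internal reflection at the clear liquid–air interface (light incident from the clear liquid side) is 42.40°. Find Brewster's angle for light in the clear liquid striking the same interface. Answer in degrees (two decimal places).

θ_B ≈ 33.99°

n₂/n₁ = sin θ_c = sin 42.40° = 0.6743.
tan θ_B equals the same ratio, so θ_B = arctan(0.6743) = 33.99°.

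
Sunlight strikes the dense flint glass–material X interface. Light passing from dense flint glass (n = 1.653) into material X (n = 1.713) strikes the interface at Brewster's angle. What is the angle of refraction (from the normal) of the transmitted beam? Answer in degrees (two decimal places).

θ_t ≈ 43.98°

θ_B = arctan(n₂/n₁) = arctan(1.713/1.653) = 46.02°.
At Brewster's angle the reflected and refracted rays are perpendicular, so θ_t = 90° − θ_B = 90° − 46.02° = 43.98°.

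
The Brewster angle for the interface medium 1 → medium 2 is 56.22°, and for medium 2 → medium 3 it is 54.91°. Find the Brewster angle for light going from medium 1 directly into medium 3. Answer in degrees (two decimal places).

tan θ_B(1→2) = n₂/n₁ = tan 56.22° = 1.4949.
tan θ_B(2→3) = n₃/n₂ = tan 54.91° = 1.4234.
n₃/n₁ = 2.1278. Then tan θ_B(1→3) = n₃/n₁, so θ_B(1→3) = arctan(2.1278) = 64.83°.

θ_B ≈ 64.83°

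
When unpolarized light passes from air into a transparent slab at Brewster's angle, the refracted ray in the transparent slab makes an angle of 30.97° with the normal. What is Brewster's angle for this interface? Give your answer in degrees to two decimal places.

θ_B ≈ 59.03°

At Brewster's angle the reflected and refracted rays are perpendicular, so θ_B + θ_t = 90°.
θ_B = 90° − 30.97° = 59.03°.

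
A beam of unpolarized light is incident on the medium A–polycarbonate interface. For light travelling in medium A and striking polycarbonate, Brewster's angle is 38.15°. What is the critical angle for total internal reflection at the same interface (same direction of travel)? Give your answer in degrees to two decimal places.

tan θ_B = n₂/n₁ = tan 38.15° = 0.7855.
Total internal reflection: sin θ_c = n₂/n₁ = 0.7855.
θ_c = arcsin(0.7855) = 51.77°.

θ_c ≈ 51.77°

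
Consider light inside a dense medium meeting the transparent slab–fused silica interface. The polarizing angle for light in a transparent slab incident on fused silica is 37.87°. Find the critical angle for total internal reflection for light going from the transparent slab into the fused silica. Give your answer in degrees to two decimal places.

θ_c ≈ 51.04°

tan θ_B = n₂/n₁ = tan 37.87° = 0.7776.
Total internal reflection: sin θ_c = n₂/n₁ = 0.7776.
θ_c = arcsin(0.7776) = 51.04°.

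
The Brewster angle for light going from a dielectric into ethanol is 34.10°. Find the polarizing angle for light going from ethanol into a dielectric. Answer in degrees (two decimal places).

θ_B' ≈ 55.90°

The two Brewster angles are complementary: θ_B' = 90° − θ_B = 90° − 34.10° = 55.90°.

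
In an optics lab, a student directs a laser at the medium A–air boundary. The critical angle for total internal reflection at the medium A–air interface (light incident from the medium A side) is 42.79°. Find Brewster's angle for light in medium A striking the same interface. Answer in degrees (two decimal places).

θ_B ≈ 34.19°

sin θ_c = n₂/n₁, so n₂/n₁ = sin 42.79° = 0.6793.
Brewster: tan θ_B = n₂/n₁ = 0.6793.
θ_B = arctan(0.6793) = 34.19°.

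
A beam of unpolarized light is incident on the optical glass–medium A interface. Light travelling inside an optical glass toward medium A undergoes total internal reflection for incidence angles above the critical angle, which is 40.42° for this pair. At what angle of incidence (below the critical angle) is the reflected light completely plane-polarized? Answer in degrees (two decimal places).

θ_B ≈ 32.96°

n₂/n₁ = sin θ_c = sin 40.42° = 0.6484.
tan θ_B equals the same ratio, so θ_B = arctan(0.6484) = 32.96°.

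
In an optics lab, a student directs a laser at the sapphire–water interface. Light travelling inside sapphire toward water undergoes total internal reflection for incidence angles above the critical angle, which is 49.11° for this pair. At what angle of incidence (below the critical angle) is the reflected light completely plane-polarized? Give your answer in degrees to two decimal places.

At the critical angle sin θ_c = n₂/n₁, giving n₂/n₁ = sin 49.11° = 0.7560.
Then tan θ_B = n₂/n₁ = 0.7560, so θ_B = arctan 0.7560 = 37.09°.

θ_B ≈ 37.09°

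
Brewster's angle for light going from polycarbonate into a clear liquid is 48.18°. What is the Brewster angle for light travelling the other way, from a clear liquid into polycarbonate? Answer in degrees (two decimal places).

θ_B' ≈ 41.82°

The two Brewster angles are complementary: θ_B' = 90° − θ_B = 90° − 48.18° = 41.82°.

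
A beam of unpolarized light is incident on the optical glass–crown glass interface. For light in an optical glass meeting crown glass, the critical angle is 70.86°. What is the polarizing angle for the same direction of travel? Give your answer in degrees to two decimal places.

At the critical angle sin θ_c = n₂/n₁, giving n₂/n₁ = sin 70.86° = 0.9447.
Then tan θ_B = n₂/n₁ = 0.9447, so θ_B = arctan 0.9447 = 43.37°.

θ_B ≈ 43.37°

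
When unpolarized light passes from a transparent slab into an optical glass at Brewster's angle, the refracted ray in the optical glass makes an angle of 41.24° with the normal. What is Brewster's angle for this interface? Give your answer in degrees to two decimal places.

At Brewster's angle the reflected and refracted rays are perpendicular, so θ_B + θ_t = 90°.
So θ_B = 90° − θ_t = 90° − 41.24° = 48.76°.

θ_B ≈ 48.76°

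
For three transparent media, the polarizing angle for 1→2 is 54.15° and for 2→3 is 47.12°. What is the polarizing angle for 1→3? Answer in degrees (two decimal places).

Each Brewster angle gives a ratio: n₂/n₁ = tan 54.15° = 1.3840, n₃/n₂ = tan 47.12° = 1.0769.
So n₃/n₁ = (n₂/n₁)(n₃/n₂) = 1.3840 × 1.0769 = 1.4904.
θ_B(1→3) = arctan(1.4904) = 56.14°.

θ_B ≈ 56.14°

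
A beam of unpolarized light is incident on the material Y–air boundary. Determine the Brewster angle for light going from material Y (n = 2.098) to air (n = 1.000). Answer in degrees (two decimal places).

θ_B ≈ 25.48°

Brewster's condition: tan θ_B = n₂/n₁ = 1.000/2.098 = 0.4766. Taking the arctangent, θ_B = 25.48°.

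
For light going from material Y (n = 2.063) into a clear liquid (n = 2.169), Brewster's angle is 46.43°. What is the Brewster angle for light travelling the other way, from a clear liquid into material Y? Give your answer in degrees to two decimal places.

θ_B' ≈ 43.57°

Reversing the direction swaps n₁ and n₂, so tan θ_B' = 1/tan θ_B and θ_B' = 90° − θ_B.
Hence θ_B' = 90° − 46.43° = 43.57°.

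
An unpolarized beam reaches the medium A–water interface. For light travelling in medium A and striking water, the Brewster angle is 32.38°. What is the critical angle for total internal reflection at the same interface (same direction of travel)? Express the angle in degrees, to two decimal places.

n₂/n₁ = tan 32.38° = 0.6341; the critical angle satisfies sin θ_c = n₂/n₁.
θ_c = arcsin(0.6341) = 39.36°.

θ_c ≈ 39.36°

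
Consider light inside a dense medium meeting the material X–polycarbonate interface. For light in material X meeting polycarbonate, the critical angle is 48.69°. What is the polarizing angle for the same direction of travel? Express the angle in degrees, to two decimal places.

θ_B ≈ 36.91°

n₂/n₁ = sin θ_c = sin 48.69° = 0.7511.
tan θ_B equals the same ratio, so θ_B = arctan(0.7511) = 36.91°.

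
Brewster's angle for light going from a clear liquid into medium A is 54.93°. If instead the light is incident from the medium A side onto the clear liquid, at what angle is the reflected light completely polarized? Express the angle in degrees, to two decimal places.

Reversing the direction swaps n₁ and n₂, so tan θ_B' = 1/tan θ_B and θ_B' = 90° − θ_B.
Hence θ_B' = 90° − 54.93° = 35.07°.

θ_B' ≈ 35.07°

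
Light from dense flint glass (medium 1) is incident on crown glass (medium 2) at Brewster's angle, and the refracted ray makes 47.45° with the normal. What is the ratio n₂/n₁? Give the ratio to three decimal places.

n₂/n₁ ≈ 0.918

At Brewster incidence θ_B = 90° − θ_t = 90° − 47.45° = 42.55°.
Then n₂/n₁ = tan θ_B = tan 42.55° = 0.918.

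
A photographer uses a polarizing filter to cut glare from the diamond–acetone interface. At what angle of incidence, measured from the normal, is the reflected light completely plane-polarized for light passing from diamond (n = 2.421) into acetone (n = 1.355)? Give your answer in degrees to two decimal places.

At Brewster's angle the reflected and refracted rays are perpendicular, which with Snell's law gives tan θ_B = n₂/n₁.
Brewster's condition: tan θ_B = n₂/n₁ = 1.355/2.421 = 0.5597.
θ_B = arctan(0.5597) = 29.24°.

θ_B ≈ 29.24°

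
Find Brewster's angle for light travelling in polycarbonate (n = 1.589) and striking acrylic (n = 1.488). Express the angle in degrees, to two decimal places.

Here n₂/n₁ = 1.488/1.589 = 0.9364, and Brewster's law gives tan θ_B = n₂/n₁. Taking the arctangent, θ_B = 43.12°.

θ_B ≈ 43.12°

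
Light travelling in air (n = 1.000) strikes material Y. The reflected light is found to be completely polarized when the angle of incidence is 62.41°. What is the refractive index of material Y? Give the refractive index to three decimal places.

n ≈ 1.914

Brewster's law: tan θ_B = n₂/n₁ (light incident in air, refracted into material Y).
n₂ = n₁ tan θ_B = 1.000 × tan 62.41° = 1.914.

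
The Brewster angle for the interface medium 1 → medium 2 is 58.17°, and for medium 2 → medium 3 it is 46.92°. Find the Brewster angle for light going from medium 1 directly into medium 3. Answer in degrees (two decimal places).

tan θ_B(1→2) = n₂/n₁ = tan 58.17° = 1.6110.
tan θ_B(2→3) = n₃/n₂ = tan 46.92° = 1.0694.
Multiplying, n₃/n₁ = 1.6110 × 1.0694 = 1.7227, and θ_B(1→3) = arctan 1.7227 = 59.87°.

θ_B ≈ 59.87°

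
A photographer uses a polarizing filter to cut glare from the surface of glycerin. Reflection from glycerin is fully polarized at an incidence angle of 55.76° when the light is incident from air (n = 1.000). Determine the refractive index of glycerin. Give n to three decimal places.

At Brewster's angle, tan θ_B = n₂/n₁ with n₁ on the incident side (air) and n₂ on the transmitted side (glycerin).
n₂ = n₁ tan θ_B = 1.000 × tan 55.76° = 1.469.

n ≈ 1.469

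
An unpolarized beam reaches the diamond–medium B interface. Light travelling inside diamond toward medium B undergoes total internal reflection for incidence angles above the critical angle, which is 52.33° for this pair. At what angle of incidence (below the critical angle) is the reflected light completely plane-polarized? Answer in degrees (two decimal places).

n₂/n₁ = sin θ_c = sin 52.33° = 0.7915.
tan θ_B equals the same ratio, so θ_B = arctan(0.7915) = 38.36°.

θ_B ≈ 38.36°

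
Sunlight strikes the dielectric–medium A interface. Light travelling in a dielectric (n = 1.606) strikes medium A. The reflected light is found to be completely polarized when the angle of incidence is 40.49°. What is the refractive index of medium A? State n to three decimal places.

n ≈ 1.371

Full polarization of the reflected beam means tan θ_B = n₂/n₁, where n₁ is the incident medium (a dielectric).
n₂ = n₁ tan θ_B = 1.606 × tan 40.49° = 1.371.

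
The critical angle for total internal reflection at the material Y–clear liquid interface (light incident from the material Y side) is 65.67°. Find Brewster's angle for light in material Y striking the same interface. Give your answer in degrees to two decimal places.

sin θ_c = n₂/n₁, so n₂/n₁ = sin 65.67° = 0.9112.
Brewster: tan θ_B = n₂/n₁ = 0.9112.
θ_B = arctan(0.9112) = 42.34°.

θ_B ≈ 42.34°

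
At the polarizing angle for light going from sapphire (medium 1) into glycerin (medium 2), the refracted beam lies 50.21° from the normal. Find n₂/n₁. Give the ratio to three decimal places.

n₂/n₁ ≈ 0.833

At Brewster incidence θ_B = 90° − θ_t = 90° − 50.21° = 39.79°.
Then n₂/n₁ = tan θ_B = tan 39.79° = 0.833.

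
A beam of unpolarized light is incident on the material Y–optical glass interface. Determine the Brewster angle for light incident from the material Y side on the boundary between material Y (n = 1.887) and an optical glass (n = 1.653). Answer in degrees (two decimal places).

Brewster's condition: tan θ_B = n₂/n₁ = 1.653/1.887 = 0.8760. Taking the arctangent, θ_B = 41.22°.

θ_B ≈ 41.22°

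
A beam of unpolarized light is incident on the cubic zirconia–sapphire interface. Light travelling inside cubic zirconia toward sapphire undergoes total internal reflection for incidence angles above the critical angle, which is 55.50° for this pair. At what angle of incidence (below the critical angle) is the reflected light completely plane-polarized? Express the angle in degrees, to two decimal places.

θ_B ≈ 39.49°

At the critical angle sin θ_c = n₂/n₁, giving n₂/n₁ = sin 55.50° = 0.8241.
Then tan θ_B = n₂/n₁ = 0.8241, so θ_B = arctan 0.8241 = 39.49°.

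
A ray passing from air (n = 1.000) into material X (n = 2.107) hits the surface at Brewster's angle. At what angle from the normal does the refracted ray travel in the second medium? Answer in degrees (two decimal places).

θ_t ≈ 25.39°

θ_B = arctan(n₂/n₁) = arctan(2.107/1.000) = 64.61°.
At Brewster's angle the reflected and refracted rays are perpendicular, so θ_t = 90° − θ_B = 90° − 64.61° = 25.39°.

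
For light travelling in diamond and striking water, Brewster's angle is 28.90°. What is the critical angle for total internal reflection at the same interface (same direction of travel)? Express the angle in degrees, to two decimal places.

n₂/n₁ = tan 28.90° = 0.5520; the critical angle satisfies sin θ_c = n₂/n₁.
θ_c = arcsin(0.5520) = 33.51°.

θ_c ≈ 33.51°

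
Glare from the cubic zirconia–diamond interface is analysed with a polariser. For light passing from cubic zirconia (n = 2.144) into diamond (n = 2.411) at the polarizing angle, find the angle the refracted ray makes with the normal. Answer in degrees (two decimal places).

First find Brewster's angle: tan θ_B = 2.411/2.144 = 1.1245, giving θ_B = 48.35°.
Since θ_B + θ_t = 90° at Brewster incidence, θ_t = 90° − 48.35° = 41.65°.

θ_t ≈ 41.65°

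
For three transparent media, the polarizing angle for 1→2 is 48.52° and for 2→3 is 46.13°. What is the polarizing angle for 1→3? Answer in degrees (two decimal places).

θ_B ≈ 49.64°

Each Brewster angle gives a ratio: n₂/n₁ = tan 48.52° = 1.1311, n₃/n₂ = tan 46.13° = 1.0402.
Multiplying, n₃/n₁ = 1.1311 × 1.0402 = 1.1766, and θ_B(1→3) = arctan 1.1766 = 49.64°.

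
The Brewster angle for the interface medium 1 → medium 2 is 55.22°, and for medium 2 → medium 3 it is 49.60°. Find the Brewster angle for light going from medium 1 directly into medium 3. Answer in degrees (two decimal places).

tan θ_B(1→2) = n₂/n₁ = tan 55.22° = 1.4399.
tan θ_B(2→3) = n₃/n₂ = tan 49.60° = 1.1750.
So n₃/n₁ = (n₂/n₁)(n₃/n₂) = 1.4399 × 1.1750 = 1.6919.
θ_B(1→3) = arctan(1.6919) = 59.41°.

θ_B ≈ 59.41°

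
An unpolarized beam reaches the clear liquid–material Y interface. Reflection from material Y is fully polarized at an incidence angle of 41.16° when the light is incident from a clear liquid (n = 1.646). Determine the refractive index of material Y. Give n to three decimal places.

At Brewster's angle, tan θ_B = n₂/n₁ with n₁ on the incident side (a clear liquid) and n₂ on the transmitted side (material Y).
n₂ = n₁ tan θ_B = 1.646 × tan 41.16° = 1.439.

n ≈ 1.439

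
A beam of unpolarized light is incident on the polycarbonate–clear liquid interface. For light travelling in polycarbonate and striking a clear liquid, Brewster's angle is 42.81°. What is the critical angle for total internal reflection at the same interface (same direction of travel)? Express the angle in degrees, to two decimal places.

θ_c ≈ 67.87°

From Brewster, n₂/n₁ = tan θ_B = tan 42.81° = 0.9263.
Then sin θ_c = n₂/n₁ = 0.9263, so θ_c = arcsin 0.9263 = 67.87°.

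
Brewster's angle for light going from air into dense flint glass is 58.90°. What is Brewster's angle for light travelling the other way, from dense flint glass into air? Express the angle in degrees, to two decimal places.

θ_B' ≈ 31.10°

Reversing the direction swaps n₁ and n₂, so tan θ_B' = 1/tan θ_B and θ_B' = 90° − θ_B.
Hence θ_B' = 90° − 58.90° = 31.10°.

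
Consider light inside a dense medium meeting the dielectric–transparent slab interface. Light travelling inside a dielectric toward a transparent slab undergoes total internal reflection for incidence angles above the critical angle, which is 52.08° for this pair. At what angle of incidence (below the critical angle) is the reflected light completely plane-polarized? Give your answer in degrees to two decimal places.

sin θ_c = n₂/n₁, so n₂/n₁ = sin 52.08° = 0.7889.
Brewster: tan θ_B = n₂/n₁ = 0.7889.
θ_B = arctan(0.7889) = 38.27°.

θ_B ≈ 38.27°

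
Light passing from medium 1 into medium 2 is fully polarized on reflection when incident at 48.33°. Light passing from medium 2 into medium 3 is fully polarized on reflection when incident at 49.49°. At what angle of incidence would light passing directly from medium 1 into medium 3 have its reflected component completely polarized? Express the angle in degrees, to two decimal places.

Each Brewster angle gives a ratio: n₂/n₁ = tan 48.33° = 1.1236, n₃/n₂ = tan 49.49° = 1.1704.
n₃/n₁ = 1.3151. Then tan θ_B(1→3) = n₃/n₁, so θ_B(1→3) = arctan(1.3151) = 52.75°.

θ_B ≈ 52.75°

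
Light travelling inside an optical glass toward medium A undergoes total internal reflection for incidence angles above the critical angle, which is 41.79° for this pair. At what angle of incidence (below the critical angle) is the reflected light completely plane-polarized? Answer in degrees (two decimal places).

θ_B ≈ 33.68°

n₂/n₁ = sin θ_c = sin 41.79° = 0.6664.
tan θ_B equals the same ratio, so θ_B = arctan(0.6664) = 33.68°.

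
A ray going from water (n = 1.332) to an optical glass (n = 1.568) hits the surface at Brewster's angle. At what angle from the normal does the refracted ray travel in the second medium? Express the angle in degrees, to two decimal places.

θ_t ≈ 40.35°

tan θ_B = n₂/n₁ = 1.568/1.332 = 1.1772, so θ_B = 49.65°.
The refracted ray is perpendicular to the reflected ray, so θ_t = 90° − θ_B = 40.35°.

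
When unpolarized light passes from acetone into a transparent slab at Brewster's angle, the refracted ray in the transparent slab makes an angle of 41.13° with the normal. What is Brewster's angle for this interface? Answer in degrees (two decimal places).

θ_B ≈ 48.87°

Since the reflected and refracted rays are at right angles at the polarizing angle, θ_B + θ_t = 90°.
θ_B = 90° − 41.13° = 48.87°.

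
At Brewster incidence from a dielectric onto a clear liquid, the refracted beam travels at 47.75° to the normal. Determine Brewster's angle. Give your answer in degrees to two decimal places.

At Brewster's angle the reflected and refracted rays are perpendicular, so θ_B + θ_t = 90°.
So θ_B = 90° − θ_t = 90° − 47.75° = 42.25°.

θ_B ≈ 42.25°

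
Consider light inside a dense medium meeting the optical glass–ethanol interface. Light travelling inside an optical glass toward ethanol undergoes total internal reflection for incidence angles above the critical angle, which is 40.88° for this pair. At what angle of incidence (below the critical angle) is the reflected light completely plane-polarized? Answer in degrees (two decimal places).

At the critical angle sin θ_c = n₂/n₁, giving n₂/n₁ = sin 40.88° = 0.6545.
Then tan θ_B = n₂/n₁ = 0.6545, so θ_B = arctan 0.6545 = 33.20°.

θ_B ≈ 33.20°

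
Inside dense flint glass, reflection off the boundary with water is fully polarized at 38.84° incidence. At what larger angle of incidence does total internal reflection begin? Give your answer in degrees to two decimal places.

From Brewster, n₂/n₁ = tan θ_B = tan 38.84° = 0.8052.
Then sin θ_c = n₂/n₁ = 0.8052, so θ_c = arcsin 0.8052 = 53.63°.

θ_c ≈ 53.63°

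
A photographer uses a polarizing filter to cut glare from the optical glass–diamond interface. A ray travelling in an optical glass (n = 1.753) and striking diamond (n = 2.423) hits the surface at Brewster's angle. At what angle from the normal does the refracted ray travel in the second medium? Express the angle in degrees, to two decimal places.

tan θ_B = n₂/n₁ = 2.423/1.753 = 1.3822, so θ_B = 54.11°.
The refracted ray is perpendicular to the reflected ray, so θ_t = 90° − θ_B = 35.89°.

θ_t ≈ 35.89°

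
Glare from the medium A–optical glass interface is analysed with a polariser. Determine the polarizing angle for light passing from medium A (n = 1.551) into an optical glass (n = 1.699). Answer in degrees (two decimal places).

Brewster's condition: tan θ_B = n₂/n₁ = 1.699/1.551 = 1.0954.
So θ_B = arctan 1.0954 = 47.61°.

θ_B ≈ 47.61°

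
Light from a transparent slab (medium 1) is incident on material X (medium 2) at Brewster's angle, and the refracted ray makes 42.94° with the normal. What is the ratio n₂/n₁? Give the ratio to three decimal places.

θ_B + θ_t = 90°, so θ_B = 90° − 42.94° = 47.06°.
tan θ_B = n₂/n₁, so n₂/n₁ = tan 47.06° = 1.075.

n₂/n₁ ≈ 1.075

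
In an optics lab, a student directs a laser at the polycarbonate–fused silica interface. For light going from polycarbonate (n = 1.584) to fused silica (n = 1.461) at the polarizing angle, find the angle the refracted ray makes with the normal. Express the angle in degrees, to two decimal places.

θ_B = arctan(n₂/n₁) = arctan(1.461/1.584) = 42.69°.
Since θ_B + θ_t = 90° at Brewster incidence, θ_t = 90° − 42.69° = 47.31°.

θ_t ≈ 47.31°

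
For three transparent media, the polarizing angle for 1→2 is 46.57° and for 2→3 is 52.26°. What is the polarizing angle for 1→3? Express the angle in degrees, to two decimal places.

θ_B ≈ 53.77°

n₂/n₁ = tan 46.57° = 1.0564 and n₃/n₂ = tan 52.26° = 1.2920.
Multiplying, n₃/n₁ = 1.0564 × 1.2920 = 1.3648, and θ_B(1→3) = arctan 1.3648 = 53.77°.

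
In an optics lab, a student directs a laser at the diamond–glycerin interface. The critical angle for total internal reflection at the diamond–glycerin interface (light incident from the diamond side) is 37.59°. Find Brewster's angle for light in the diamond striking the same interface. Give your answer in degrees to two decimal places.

n₂/n₁ = sin θ_c = sin 37.59° = 0.6100.
tan θ_B equals the same ratio, so θ_B = arctan(0.6100) = 31.38°.

θ_B ≈ 31.38°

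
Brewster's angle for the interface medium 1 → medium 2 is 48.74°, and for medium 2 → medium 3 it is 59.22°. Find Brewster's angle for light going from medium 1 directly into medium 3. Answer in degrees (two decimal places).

θ_B ≈ 62.41°

tan θ_B(1→2) = n₂/n₁ = tan 48.74° = 1.1399.
tan θ_B(2→3) = n₃/n₂ = tan 59.22° = 1.6788.
n₃/n₁ = 1.9137. Then tan θ_B(1→3) = n₃/n₁, so θ_B(1→3) = arctan(1.9137) = 62.41°.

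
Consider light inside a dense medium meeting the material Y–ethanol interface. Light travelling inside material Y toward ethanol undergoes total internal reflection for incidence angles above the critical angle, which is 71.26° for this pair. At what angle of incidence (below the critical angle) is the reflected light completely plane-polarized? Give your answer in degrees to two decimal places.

sin θ_c = n₂/n₁, so n₂/n₁ = sin 71.26° = 0.9470.
Brewster: tan θ_B = n₂/n₁ = 0.9470.
θ_B = arctan(0.9470) = 43.44°.

θ_B ≈ 43.44°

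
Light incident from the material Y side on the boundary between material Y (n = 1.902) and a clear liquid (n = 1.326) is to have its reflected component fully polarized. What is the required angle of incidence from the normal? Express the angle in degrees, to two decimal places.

At Brewster's angle the reflected and refracted rays are perpendicular, which with Snell's law gives tan θ_B = n₂/n₁.
Brewster's condition: tan θ_B = n₂/n₁ = 1.326/1.902 = 0.6972. Taking the arctangent, θ_B = 34.88°.

θ_B ≈ 34.88°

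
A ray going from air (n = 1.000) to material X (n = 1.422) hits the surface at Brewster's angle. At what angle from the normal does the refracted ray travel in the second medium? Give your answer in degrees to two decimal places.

θ_B = arctan(n₂/n₁) = arctan(1.422/1.000) = 54.88°.
At Brewster's angle the reflected and refracted rays are perpendicular, so θ_t = 90° − θ_B = 90° − 54.88° = 35.12°.

θ_t ≈ 35.12°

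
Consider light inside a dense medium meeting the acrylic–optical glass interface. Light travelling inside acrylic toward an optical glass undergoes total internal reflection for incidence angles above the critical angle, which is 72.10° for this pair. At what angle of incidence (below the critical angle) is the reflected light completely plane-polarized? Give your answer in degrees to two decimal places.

θ_B ≈ 43.58°

n₂/n₁ = sin θ_c = sin 72.10° = 0.9516.
tan θ_B equals the same ratio, so θ_B = arctan(0.9516) = 43.58°.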